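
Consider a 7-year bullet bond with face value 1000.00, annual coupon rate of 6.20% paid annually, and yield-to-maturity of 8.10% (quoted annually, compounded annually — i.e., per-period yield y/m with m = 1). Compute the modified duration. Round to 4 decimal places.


Coupon per period c = face * coupon_rate / m = 62.000000
Periods per year m = 1; per-period yield y/m = 0.081000
Number of cashflows N = 7
Cashflows (t years, CF_t, discount factor 1/(1+y/m)^(m*t), PV):
  t = 1.0000: CF_t = 62.000000, DF = 0.925069, PV = 57.354302
  t = 2.0000: CF_t = 62.000000, DF = 0.855753, PV = 53.056708
  t = 3.0000: CF_t = 62.000000, DF = 0.791631, PV = 49.081136
  t = 4.0000: CF_t = 62.000000, DF = 0.732314, PV = 45.403456
  t = 5.0000: CF_t = 62.000000, DF = 0.677441, PV = 42.001347
  t = 6.0000: CF_t = 62.000000, DF = 0.626680, PV = 38.854160
  t = 7.0000: CF_t = 1062.000000, DF = 0.579722, PV = 615.665275
Price P = sum_t PV_t = 901.416384
First compute Macaulay numerator sum_t t * PV_t:
  t * PV_t at t = 1.0000: 57.354302
  t * PV_t at t = 2.0000: 106.113416
  t * PV_t at t = 3.0000: 147.243409
  t * PV_t at t = 4.0000: 181.613825
  t * PV_t at t = 5.0000: 210.006736
  t * PV_t at t = 6.0000: 233.124961
  t * PV_t at t = 7.0000: 4309.656925
Macaulay duration D = 5245.113573 / 901.416384 = 5.818747
Modified duration = D / (1 + y/m) = 5.818747 / (1 + 0.081000) = 5.382744

Answer: Modified duration = 5.3827


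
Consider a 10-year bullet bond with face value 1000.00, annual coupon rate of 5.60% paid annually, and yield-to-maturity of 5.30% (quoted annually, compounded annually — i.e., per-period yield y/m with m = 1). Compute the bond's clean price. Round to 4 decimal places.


Coupon per period c = face * coupon_rate / m = 56.000000
Periods per year m = 1; per-period yield y/m = 0.053000
Number of cashflows N = 10
Cashflows (t years, CF_t, discount factor 1/(1+y/m)^(m*t), PV):
  t = 1.0000: CF_t = 56.000000, DF = 0.949668, PV = 53.181387
  t = 2.0000: CF_t = 56.000000, DF = 0.901869, PV = 50.504641
  t = 3.0000: CF_t = 56.000000, DF = 0.856475, PV = 47.962622
  t = 4.0000: CF_t = 56.000000, DF = 0.813367, PV = 45.548549
  t = 5.0000: CF_t = 56.000000, DF = 0.772428, PV = 43.255982
  t = 6.0000: CF_t = 56.000000, DF = 0.733550, PV = 41.078805
  t = 7.0000: CF_t = 56.000000, DF = 0.696629, PV = 39.011211
  t = 8.0000: CF_t = 56.000000, DF = 0.661566, PV = 37.047683
  t = 9.0000: CF_t = 56.000000, DF = 0.628268, PV = 35.182985
  t = 10.0000: CF_t = 1056.000000, DF = 0.596645, PV = 630.057530
Price P = sum_t PV_t = 1022.831393

Answer: Price = 1022.8314


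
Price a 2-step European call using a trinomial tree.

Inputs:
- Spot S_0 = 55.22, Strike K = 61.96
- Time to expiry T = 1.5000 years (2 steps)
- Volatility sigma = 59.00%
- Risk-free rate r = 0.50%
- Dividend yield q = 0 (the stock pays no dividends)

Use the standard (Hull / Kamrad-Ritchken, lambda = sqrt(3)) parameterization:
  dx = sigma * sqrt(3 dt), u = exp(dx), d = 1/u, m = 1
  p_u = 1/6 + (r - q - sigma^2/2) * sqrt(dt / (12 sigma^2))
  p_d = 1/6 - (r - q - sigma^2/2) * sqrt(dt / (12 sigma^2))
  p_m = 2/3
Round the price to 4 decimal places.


dt = T/N = 0.750000; dx = sigma*sqrt(3*dt) = 0.885000
u = exp(dx) = 2.422984; d = 1/u = 0.412714
p_u = 0.095035, p_m = 0.666667, p_d = 0.238298
Discount per step: exp(-r*dt) = 0.996257
Stock lattice S(k, j) with j the centered position index:
  k=0: S(0,+0) = 55.2200
  k=1: S(1,-1) = 22.7901; S(1,+0) = 55.2200; S(1,+1) = 133.7972
  k=2: S(2,-2) = 9.4058; S(2,-1) = 22.7901; S(2,+0) = 55.2200; S(2,+1) = 133.7972; S(2,+2) = 324.1885
Terminal payoffs V(N, j) = max(S_T - K, 0):
  V(2,-2) = 0.000000; V(2,-1) = 0.000000; V(2,+0) = 0.000000; V(2,+1) = 71.837198; V(2,+2) = 262.228523
Backward induction: V(k, j) = exp(-r*dt) * [p_u * V(k+1, j+1) + p_m * V(k+1, j) + p_d * V(k+1, j-1)]
  V(1,-1) = exp(-r*dt) * [p_u*0.000000 + p_m*0.000000 + p_d*0.000000] = 0.000000
  V(1,+0) = exp(-r*dt) * [p_u*71.837198 + p_m*0.000000 + p_d*0.000000] = 6.801517
  V(1,+1) = exp(-r*dt) * [p_u*262.228523 + p_m*71.837198 + p_d*0.000000] = 72.539899
  V(0,+0) = exp(-r*dt) * [p_u*72.539899 + p_m*6.801517 + p_d*0.000000] = 11.385421

Answer: Price = V(0,0) = 11.3854


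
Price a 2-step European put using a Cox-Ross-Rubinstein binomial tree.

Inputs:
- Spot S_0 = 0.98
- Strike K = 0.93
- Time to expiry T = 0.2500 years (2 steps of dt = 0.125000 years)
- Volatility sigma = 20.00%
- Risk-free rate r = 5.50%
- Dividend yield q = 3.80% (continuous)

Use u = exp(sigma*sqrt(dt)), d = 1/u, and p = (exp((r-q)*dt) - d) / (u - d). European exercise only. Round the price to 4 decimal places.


Answer: Price = V(0,0) = 0.0197

Derivation:
dt = T/N = 0.125000
u = exp(sigma*sqrt(dt)) = 1.073271; d = 1/u = 0.931731
p = (exp((r-q)*dt) - d) / (u - d) = 0.497359
Discount per step: exp(-r*dt) = 0.993149
Stock lattice S(k, i) with i counting down-moves:
  k=0: S(0,0) = 0.9800
  k=1: S(1,0) = 1.0518; S(1,1) = 0.9131
  k=2: S(2,0) = 1.1289; S(2,1) = 0.9800; S(2,2) = 0.8508
Terminal payoffs V(N, i) = max(K - S_T, 0):
  V(2,0) = 0.000000; V(2,1) = 0.000000; V(2,2) = 0.079239
Backward induction: V(k, i) = exp(-r*dt) * [p * V(k+1, i) + (1-p) * V(k+1, i+1)].
  V(1,0) = exp(-r*dt) * [p*0.000000 + (1-p)*0.000000] = 0.000000
  V(1,1) = exp(-r*dt) * [p*0.000000 + (1-p)*0.079239] = 0.039556
  V(0,0) = exp(-r*dt) * [p*0.000000 + (1-p)*0.039556] = 0.019746


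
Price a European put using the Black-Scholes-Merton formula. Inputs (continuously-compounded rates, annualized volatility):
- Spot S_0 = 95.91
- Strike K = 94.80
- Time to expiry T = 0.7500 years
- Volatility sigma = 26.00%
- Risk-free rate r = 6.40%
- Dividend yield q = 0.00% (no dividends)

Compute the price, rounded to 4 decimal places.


Answer: Price = 5.8618

Derivation:
d1 = (ln(S/K) + (r - q + 0.5*sigma^2) * T) / (sigma * sqrt(T)) = 0.37745758
d2 = d1 - sigma * sqrt(T) = 0.15229098
exp(-rT) = 0.95313379; exp(-qT) = 1.00000000
P = K * exp(-rT) * N(-d2) - S_0 * exp(-qT) * N(-d1)
N(-d1) = 0.35291679; N(-d2) = 0.43947872
P = 94.8000 * 0.95313379 * 0.43947872 - 95.9100 * 1.00000000 * 0.35291679 = 5.8618


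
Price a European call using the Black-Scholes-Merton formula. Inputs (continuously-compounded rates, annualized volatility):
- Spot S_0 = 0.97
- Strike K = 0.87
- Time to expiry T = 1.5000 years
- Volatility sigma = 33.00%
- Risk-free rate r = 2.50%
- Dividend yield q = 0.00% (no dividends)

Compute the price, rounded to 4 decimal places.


d1 = (ln(S/K) + (r - q + 0.5*sigma^2) * T) / (sigma * sqrt(T)) = 0.56407013
d2 = d1 - sigma * sqrt(T) = 0.15990432
exp(-rT) = 0.96319442; exp(-qT) = 1.00000000
C = S_0 * exp(-qT) * N(d1) - K * exp(-rT) * N(d2)
N(d1) = 0.71364680; N(d2) = 0.56352178
C = 0.9700 * 1.00000000 * 0.71364680 - 0.8700 * 0.96319442 * 0.56352178 = 0.2200

Answer: Price = 0.2200


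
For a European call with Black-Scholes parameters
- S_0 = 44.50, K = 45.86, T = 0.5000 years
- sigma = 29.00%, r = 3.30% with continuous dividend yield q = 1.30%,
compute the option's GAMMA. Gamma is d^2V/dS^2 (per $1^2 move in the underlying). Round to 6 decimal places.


Answer: Gamma = 0.043435

Derivation:
d1 = 0.0044909168; d2 = -0.2005700497
phi(d1) = 0.3989382574; exp(-qT) = 0.9935210793; exp(-rT) = 0.9836353794
Gamma = exp(-qT) * phi(d1) / (S * sigma * sqrt(T)) = 0.9935210793 * 0.3989382574 / (44.5000 * 0.2900 * 0.7071067812) = 0.043435


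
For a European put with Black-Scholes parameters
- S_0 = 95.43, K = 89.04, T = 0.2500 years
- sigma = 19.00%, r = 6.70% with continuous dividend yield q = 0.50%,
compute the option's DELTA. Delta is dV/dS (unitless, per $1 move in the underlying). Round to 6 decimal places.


d1 = 0.9402082891; d2 = 0.8452082891
phi(d1) = 0.2564210788; exp(-qT) = 0.9987507809; exp(-rT) = 0.9833895013
N(-d1) = 0.1735553654
Delta = -exp(-qT) * N(-d1) = -0.9987507809 * 0.1735553654 = -0.173339

Answer: Delta = -0.173339


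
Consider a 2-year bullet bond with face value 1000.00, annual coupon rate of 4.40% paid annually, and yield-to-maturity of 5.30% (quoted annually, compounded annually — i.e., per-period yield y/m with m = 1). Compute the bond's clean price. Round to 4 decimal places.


Answer: Price = 983.3362

Derivation:
Coupon per period c = face * coupon_rate / m = 44.000000
Periods per year m = 1; per-period yield y/m = 0.053000
Number of cashflows N = 2
Cashflows (t years, CF_t, discount factor 1/(1+y/m)^(m*t), PV):
  t = 1.0000: CF_t = 44.000000, DF = 0.949668, PV = 41.785375
  t = 2.0000: CF_t = 1044.000000, DF = 0.901869, PV = 941.550799
Price P = sum_t PV_t = 983.336174


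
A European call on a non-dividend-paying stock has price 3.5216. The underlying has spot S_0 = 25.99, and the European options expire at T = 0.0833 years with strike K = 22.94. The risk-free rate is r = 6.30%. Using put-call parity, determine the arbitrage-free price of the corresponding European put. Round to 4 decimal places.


Put-call parity: C - P = S_0 * exp(-qT) - K * exp(-rT).
S_0 * exp(-qT) = 25.9900 * 1.00000000 = 25.99000000
K * exp(-rT) = 22.9400 * 0.99476585 = 22.81992851
P = C - S*exp(-qT) + K*exp(-rT)
P = 3.5216 - 25.99000000 + 22.81992851 = 0.3515

Answer: Put price = 0.3515


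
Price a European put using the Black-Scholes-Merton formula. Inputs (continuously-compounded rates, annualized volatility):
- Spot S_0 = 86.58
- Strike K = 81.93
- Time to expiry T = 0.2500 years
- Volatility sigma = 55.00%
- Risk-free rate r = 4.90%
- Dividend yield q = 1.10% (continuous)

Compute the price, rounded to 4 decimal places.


Answer: Price = 6.6924

Derivation:
d1 = (ln(S/K) + (r - q + 0.5*sigma^2) * T) / (sigma * sqrt(T)) = 0.37278588
d2 = d1 - sigma * sqrt(T) = 0.09778588
exp(-rT) = 0.98782473; exp(-qT) = 0.99725378
P = K * exp(-rT) * N(-d2) - S_0 * exp(-qT) * N(-d1)
N(-d1) = 0.35465391; N(-d2) = 0.46105116
P = 81.9300 * 0.98782473 * 0.46105116 - 86.5800 * 0.99725378 * 0.35465391 = 6.6924


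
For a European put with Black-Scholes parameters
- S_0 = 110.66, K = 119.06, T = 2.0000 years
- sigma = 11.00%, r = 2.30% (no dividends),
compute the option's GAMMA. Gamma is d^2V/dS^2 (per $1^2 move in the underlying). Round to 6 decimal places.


Answer: Gamma = 0.023066

Derivation:
d1 = -0.0968423251; d2 = -0.2524058170
phi(d1) = 0.3970759324; exp(-qT) = 1.0000000000; exp(-rT) = 0.9550419622
Gamma = exp(-qT) * phi(d1) / (S * sigma * sqrt(T)) = 1.0000000000 * 0.3970759324 / (110.6600 * 0.1100 * 1.4142135624) = 0.023066


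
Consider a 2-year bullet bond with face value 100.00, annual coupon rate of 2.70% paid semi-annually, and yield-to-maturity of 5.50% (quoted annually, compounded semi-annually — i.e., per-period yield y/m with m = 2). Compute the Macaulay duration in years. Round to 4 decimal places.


Answer: Macaulay duration = 1.9591 years

Derivation:
Coupon per period c = face * coupon_rate / m = 1.350000
Periods per year m = 2; per-period yield y/m = 0.027500
Number of cashflows N = 4
Cashflows (t years, CF_t, discount factor 1/(1+y/m)^(m*t), PV):
  t = 0.5000: CF_t = 1.350000, DF = 0.973236, PV = 1.313869
  t = 1.0000: CF_t = 1.350000, DF = 0.947188, PV = 1.278704
  t = 1.5000: CF_t = 1.350000, DF = 0.921838, PV = 1.244481
  t = 2.0000: CF_t = 101.350000, DF = 0.897166, PV = 90.927747
Price P = sum_t PV_t = 94.764801
Macaulay numerator sum_t t * PV_t:
  t * PV_t at t = 0.5000: 0.656934
  t * PV_t at t = 1.0000: 1.278704
  t * PV_t at t = 1.5000: 1.866722
  t * PV_t at t = 2.0000: 181.855494
Macaulay duration D = (sum_t t * PV_t) / P = 185.657854 / 94.764801 = 1.959144


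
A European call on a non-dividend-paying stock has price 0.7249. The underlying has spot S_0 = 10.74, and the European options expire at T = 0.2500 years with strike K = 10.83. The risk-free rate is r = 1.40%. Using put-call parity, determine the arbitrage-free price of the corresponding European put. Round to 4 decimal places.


Put-call parity: C - P = S_0 * exp(-qT) - K * exp(-rT).
S_0 * exp(-qT) = 10.7400 * 1.00000000 = 10.74000000
K * exp(-rT) = 10.8300 * 0.99650612 = 10.79216126
P = C - S*exp(-qT) + K*exp(-rT)
P = 0.7249 - 10.74000000 + 10.79216126 = 0.7771

Answer: Put price = 0.7771


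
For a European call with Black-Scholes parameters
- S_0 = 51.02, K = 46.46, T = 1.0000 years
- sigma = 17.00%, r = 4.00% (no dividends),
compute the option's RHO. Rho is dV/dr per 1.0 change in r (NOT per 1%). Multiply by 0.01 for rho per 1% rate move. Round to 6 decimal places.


d1 = 0.8710352081; d2 = 0.7010352081
phi(d1) = 0.2729983030; exp(-qT) = 1.0000000000; exp(-rT) = 0.9607894392
N(d2) = 0.7583594784
Rho = K*T*exp(-rT)*N(d2) = 46.4600 * 1.0000 * 0.9607894392 * 0.7583594784 = 33.851861

Answer: Rho = 33.851861


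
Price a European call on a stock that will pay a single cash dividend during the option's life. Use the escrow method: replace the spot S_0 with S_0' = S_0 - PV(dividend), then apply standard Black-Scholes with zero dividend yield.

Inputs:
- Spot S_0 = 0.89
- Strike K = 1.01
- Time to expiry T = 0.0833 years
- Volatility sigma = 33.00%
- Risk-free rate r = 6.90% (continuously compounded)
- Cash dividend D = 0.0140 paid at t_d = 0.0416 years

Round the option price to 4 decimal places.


Answer: Price = 0.0030

Derivation:
PV(D) = D * exp(-r * t_d) = 0.0140 * 0.99713372 = 0.01395987
S_0' = S_0 - PV(D) = 0.8900 - 0.01395987 = 0.87604013
d1 = (ln(S_0'/K) + (r + sigma^2/2)*T) / (sigma*sqrt(T)) = -1.38602628
d2 = d1 - sigma*sqrt(T) = -1.48127002
exp(-rT) = 0.99426879
N(d1) = 0.08286944; N(d2) = 0.06926732
C = S_0' * N(d1) - K * exp(-rT) * N(d2) = 0.87604013 * 0.08286944 - 1.0100 * 0.99426879 * 0.06926732 = 0.0030


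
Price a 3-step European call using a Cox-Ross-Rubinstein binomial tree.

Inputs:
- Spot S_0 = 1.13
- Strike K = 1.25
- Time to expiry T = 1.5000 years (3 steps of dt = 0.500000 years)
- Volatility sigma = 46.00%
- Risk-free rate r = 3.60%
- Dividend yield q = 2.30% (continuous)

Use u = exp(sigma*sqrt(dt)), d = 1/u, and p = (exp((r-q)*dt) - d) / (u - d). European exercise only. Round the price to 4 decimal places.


dt = T/N = 0.500000
u = exp(sigma*sqrt(dt)) = 1.384403; d = 1/u = 0.722333
p = (exp((r-q)*dt) - d) / (u - d) = 0.429242
Discount per step: exp(-r*dt) = 0.982161
Stock lattice S(k, i) with i counting down-moves:
  k=0: S(0,0) = 1.1300
  k=1: S(1,0) = 1.5644; S(1,1) = 0.8162
  k=2: S(2,0) = 2.1657; S(2,1) = 1.1300; S(2,2) = 0.5896
  k=3: S(3,0) = 2.9982; S(3,1) = 1.5644; S(3,2) = 0.8162; S(3,3) = 0.4259
Terminal payoffs V(N, i) = max(S_T - K, 0):
  V(3,0) = 1.748239; V(3,1) = 0.314376; V(3,2) = 0.000000; V(3,3) = 0.000000
Backward induction: V(k, i) = exp(-r*dt) * [p * V(k+1, i) + (1-p) * V(k+1, i+1)].
  V(2,0) = exp(-r*dt) * [p*1.748239 + (1-p)*0.314376] = 0.913262
  V(2,1) = exp(-r*dt) * [p*0.314376 + (1-p)*0.000000] = 0.132536
  V(2,2) = exp(-r*dt) * [p*0.000000 + (1-p)*0.000000] = 0.000000
  V(1,0) = exp(-r*dt) * [p*0.913262 + (1-p)*0.132536] = 0.459314
  V(1,1) = exp(-r*dt) * [p*0.132536 + (1-p)*0.000000] = 0.055875
  V(0,0) = exp(-r*dt) * [p*0.459314 + (1-p)*0.055875] = 0.224962

Answer: Price = V(0,0) = 0.2250


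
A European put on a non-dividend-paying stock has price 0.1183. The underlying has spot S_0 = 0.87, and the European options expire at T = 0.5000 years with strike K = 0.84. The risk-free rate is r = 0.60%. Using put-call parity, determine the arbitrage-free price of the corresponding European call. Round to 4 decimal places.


Put-call parity: C - P = S_0 * exp(-qT) - K * exp(-rT).
S_0 * exp(-qT) = 0.8700 * 1.00000000 = 0.87000000
K * exp(-rT) = 0.8400 * 0.99700450 = 0.83748378
C = P + S*exp(-qT) - K*exp(-rT)
C = 0.1183 + 0.87000000 - 0.83748378 = 0.1508

Answer: Call price = 0.1508


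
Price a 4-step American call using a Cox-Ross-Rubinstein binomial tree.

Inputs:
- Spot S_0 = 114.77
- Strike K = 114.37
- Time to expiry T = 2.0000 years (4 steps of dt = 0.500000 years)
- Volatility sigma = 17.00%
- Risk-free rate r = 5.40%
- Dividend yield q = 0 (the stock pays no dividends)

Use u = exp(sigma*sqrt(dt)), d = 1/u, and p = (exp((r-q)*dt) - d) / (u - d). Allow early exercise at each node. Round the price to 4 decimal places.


dt = T/N = 0.500000
u = exp(sigma*sqrt(dt)) = 1.127732; d = 1/u = 0.886736
p = (exp((r-q)*dt) - d) / (u - d) = 0.583545
Discount per step: exp(-r*dt) = 0.973361
Stock lattice S(k, i) with i counting down-moves:
  k=0: S(0,0) = 114.7700
  k=1: S(1,0) = 129.4298; S(1,1) = 101.7707
  k=2: S(2,0) = 145.9620; S(2,1) = 114.7700; S(2,2) = 90.2437
  k=3: S(3,0) = 164.6060; S(3,1) = 129.4298; S(3,2) = 101.7707; S(3,3) = 80.0223
  k=4: S(4,0) = 185.6314; S(4,1) = 145.9620; S(4,2) = 114.7700; S(4,3) = 90.2437; S(4,4) = 70.9587
Terminal payoffs V(N, i) = max(S_T - K, 0):
  V(4,0) = 71.261354; V(4,1) = 31.592017; V(4,2) = 0.400000; V(4,3) = 0.000000; V(4,4) = 0.000000
Backward induction: V(k, i) = exp(-r*dt) * [p * V(k+1, i) + (1-p) * V(k+1, i+1)]; then take max(V_cont, immediate exercise) for American.
  V(3,0) = exp(-r*dt) * [p*71.261354 + (1-p)*31.592017] = 53.282649; exercise = 50.235974; V(3,0) = max -> 53.282649
  V(3,1) = exp(-r*dt) * [p*31.592017 + (1-p)*0.400000] = 18.106427; exercise = 15.059752; V(3,1) = max -> 18.106427
  V(3,2) = exp(-r*dt) * [p*0.400000 + (1-p)*0.000000] = 0.227200; exercise = 0.000000; V(3,2) = max -> 0.227200
  V(3,3) = exp(-r*dt) * [p*0.000000 + (1-p)*0.000000] = 0.000000; exercise = 0.000000; V(3,3) = max -> 0.000000
  V(2,0) = exp(-r*dt) * [p*53.282649 + (1-p)*18.106427] = 37.604207; exercise = 31.592017; V(2,0) = max -> 37.604207
  V(2,1) = exp(-r*dt) * [p*18.106427 + (1-p)*0.227200] = 10.376558; exercise = 0.400000; V(2,1) = max -> 10.376558
  V(2,2) = exp(-r*dt) * [p*0.227200 + (1-p)*0.000000] = 0.129050; exercise = 0.000000; V(2,2) = max -> 0.129050
  V(1,0) = exp(-r*dt) * [p*37.604207 + (1-p)*10.376558] = 25.565459; exercise = 15.059752; V(1,0) = max -> 25.565459
  V(1,1) = exp(-r*dt) * [p*10.376558 + (1-p)*0.129050] = 5.946202; exercise = 0.000000; V(1,1) = max -> 5.946202
  V(0,0) = exp(-r*dt) * [p*25.565459 + (1-p)*5.946202] = 16.931551; exercise = 0.400000; V(0,0) = max -> 16.931551

Answer: Price = V(0,0) = 16.9316


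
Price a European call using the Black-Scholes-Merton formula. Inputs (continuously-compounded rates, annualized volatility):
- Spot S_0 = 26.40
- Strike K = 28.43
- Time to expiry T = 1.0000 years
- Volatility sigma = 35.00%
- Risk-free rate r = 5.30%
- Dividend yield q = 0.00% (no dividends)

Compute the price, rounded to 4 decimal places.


Answer: Price = 3.4320

Derivation:
d1 = (ln(S/K) + (r - q + 0.5*sigma^2) * T) / (sigma * sqrt(T)) = 0.11476881
d2 = d1 - sigma * sqrt(T) = -0.23523119
exp(-rT) = 0.94838001; exp(-qT) = 1.00000000
C = S_0 * exp(-qT) * N(d1) - K * exp(-rT) * N(d2)
N(d1) = 0.54568582; N(d2) = 0.40701465
C = 26.4000 * 1.00000000 * 0.54568582 - 28.4300 * 0.94838001 * 0.40701465 = 3.4320


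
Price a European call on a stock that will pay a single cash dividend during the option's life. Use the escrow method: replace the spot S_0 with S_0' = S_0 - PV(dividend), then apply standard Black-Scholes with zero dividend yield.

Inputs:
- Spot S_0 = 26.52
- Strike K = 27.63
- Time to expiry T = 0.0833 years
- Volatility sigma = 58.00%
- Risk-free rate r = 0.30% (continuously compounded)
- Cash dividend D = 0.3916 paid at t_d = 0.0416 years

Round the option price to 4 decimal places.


PV(D) = D * exp(-r * t_d) = 0.3916 * 0.99987521 = 0.39155113
S_0' = S_0 - PV(D) = 26.5200 - 0.39155113 = 26.12844887
d1 = (ln(S_0'/K) + (r + sigma^2/2)*T) / (sigma*sqrt(T)) = -0.24860776
d2 = d1 - sigma*sqrt(T) = -0.41600585
exp(-rT) = 0.99975013
N(d1) = 0.40183210; N(d2) = 0.33870286
C = S_0' * N(d1) - K * exp(-rT) * N(d2) = 26.12844887 * 0.40183210 - 27.6300 * 0.99975013 * 0.33870286 = 1.1432

Answer: Price = 1.1432


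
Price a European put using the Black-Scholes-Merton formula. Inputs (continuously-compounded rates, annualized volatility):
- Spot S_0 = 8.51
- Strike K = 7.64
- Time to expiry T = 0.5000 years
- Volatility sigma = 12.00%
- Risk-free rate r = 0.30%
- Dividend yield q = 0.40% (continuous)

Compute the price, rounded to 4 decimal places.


d1 = (ln(S/K) + (r - q + 0.5*sigma^2) * T) / (sigma * sqrt(T)) = 1.30749158
d2 = d1 - sigma * sqrt(T) = 1.22263877
exp(-rT) = 0.99850112; exp(-qT) = 0.99800200
P = K * exp(-rT) * N(-d2) - S_0 * exp(-qT) * N(-d1)
N(-d1) = 0.09552291; N(-d2) = 0.11073308
P = 7.6400 * 0.99850112 * 0.11073308 - 8.5100 * 0.99800200 * 0.09552291 = 0.0335

Answer: Price = 0.0335


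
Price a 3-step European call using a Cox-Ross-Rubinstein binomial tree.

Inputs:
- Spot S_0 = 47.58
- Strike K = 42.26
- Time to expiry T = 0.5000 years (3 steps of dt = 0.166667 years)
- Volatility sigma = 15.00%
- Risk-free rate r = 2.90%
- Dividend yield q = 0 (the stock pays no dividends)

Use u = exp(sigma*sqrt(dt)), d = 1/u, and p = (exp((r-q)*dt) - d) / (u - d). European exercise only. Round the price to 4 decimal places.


Answer: Price = V(0,0) = 6.2112

Derivation:
dt = T/N = 0.166667
u = exp(sigma*sqrt(dt)) = 1.063151; d = 1/u = 0.940600
p = (exp((r-q)*dt) - d) / (u - d) = 0.524230
Discount per step: exp(-r*dt) = 0.995178
Stock lattice S(k, i) with i counting down-moves:
  k=0: S(0,0) = 47.5800
  k=1: S(1,0) = 50.5847; S(1,1) = 44.7538
  k=2: S(2,0) = 53.7792; S(2,1) = 47.5800; S(2,2) = 42.0954
  k=3: S(3,0) = 57.1754; S(3,1) = 50.5847; S(3,2) = 44.7538; S(3,3) = 39.5949
Terminal payoffs V(N, i) = max(S_T - K, 0):
  V(3,0) = 14.915429; V(3,1) = 8.324730; V(3,2) = 2.493751; V(3,3) = 0.000000
Backward induction: V(k, i) = exp(-r*dt) * [p * V(k+1, i) + (1-p) * V(k+1, i+1)].
  V(2,0) = exp(-r*dt) * [p*14.915429 + (1-p)*8.324730] = 11.722975
  V(2,1) = exp(-r*dt) * [p*8.324730 + (1-p)*2.493751] = 5.523764
  V(2,2) = exp(-r*dt) * [p*2.493751 + (1-p)*0.000000] = 1.300996
  V(1,0) = exp(-r*dt) * [p*11.722975 + (1-p)*5.523764] = 8.731275
  V(1,1) = exp(-r*dt) * [p*5.523764 + (1-p)*1.300996] = 3.497752
  V(0,0) = exp(-r*dt) * [p*8.731275 + (1-p)*3.497752] = 6.211230


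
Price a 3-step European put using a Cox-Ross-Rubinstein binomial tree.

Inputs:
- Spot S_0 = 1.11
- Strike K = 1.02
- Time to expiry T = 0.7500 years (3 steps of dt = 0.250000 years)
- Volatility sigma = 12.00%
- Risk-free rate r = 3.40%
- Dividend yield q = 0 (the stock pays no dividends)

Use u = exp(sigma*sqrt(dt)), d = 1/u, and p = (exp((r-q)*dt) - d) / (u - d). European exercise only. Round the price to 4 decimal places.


Answer: Price = V(0,0) = 0.0079

Derivation:
dt = T/N = 0.250000
u = exp(sigma*sqrt(dt)) = 1.061837; d = 1/u = 0.941765
p = (exp((r-q)*dt) - d) / (u - d) = 0.556097
Discount per step: exp(-r*dt) = 0.991536
Stock lattice S(k, i) with i counting down-moves:
  k=0: S(0,0) = 1.1100
  k=1: S(1,0) = 1.1786; S(1,1) = 1.0454
  k=2: S(2,0) = 1.2515; S(2,1) = 1.1100; S(2,2) = 0.9845
  k=3: S(3,0) = 1.3289; S(3,1) = 1.1786; S(3,2) = 1.0454; S(3,3) = 0.9271
Terminal payoffs V(N, i) = max(K - S_T, 0):
  V(3,0) = 0.000000; V(3,1) = 0.000000; V(3,2) = 0.000000; V(3,3) = 0.092850
Backward induction: V(k, i) = exp(-r*dt) * [p * V(k+1, i) + (1-p) * V(k+1, i+1)].
  V(2,0) = exp(-r*dt) * [p*0.000000 + (1-p)*0.000000] = 0.000000
  V(2,1) = exp(-r*dt) * [p*0.000000 + (1-p)*0.000000] = 0.000000
  V(2,2) = exp(-r*dt) * [p*0.000000 + (1-p)*0.092850] = 0.040868
  V(1,0) = exp(-r*dt) * [p*0.000000 + (1-p)*0.000000] = 0.000000
  V(1,1) = exp(-r*dt) * [p*0.000000 + (1-p)*0.040868] = 0.017988
  V(0,0) = exp(-r*dt) * [p*0.000000 + (1-p)*0.017988] = 0.007917


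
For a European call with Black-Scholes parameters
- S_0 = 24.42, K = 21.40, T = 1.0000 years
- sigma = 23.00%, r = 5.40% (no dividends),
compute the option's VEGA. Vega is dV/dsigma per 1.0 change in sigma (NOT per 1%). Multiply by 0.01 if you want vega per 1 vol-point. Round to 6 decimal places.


Answer: Vega = 6.358616

Derivation:
d1 = 0.9237458550; d2 = 0.6937458550
phi(d1) = 0.2603855829; exp(-qT) = 1.0000000000; exp(-rT) = 0.9474321065
Vega = S * exp(-qT) * phi(d1) * sqrt(T) = 24.4200 * 1.0000000000 * 0.2603855829 * 1.0000000000 = 6.358616


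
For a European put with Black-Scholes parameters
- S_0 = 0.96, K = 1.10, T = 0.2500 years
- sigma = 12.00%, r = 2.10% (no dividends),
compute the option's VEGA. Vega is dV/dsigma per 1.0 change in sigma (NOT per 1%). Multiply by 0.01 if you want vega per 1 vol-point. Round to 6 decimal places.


d1 = -2.1513695721; d2 = -2.2113695721
phi(d1) = 0.0394337176; exp(-qT) = 1.0000000000; exp(-rT) = 0.9947637572
Vega = S * exp(-qT) * phi(d1) * sqrt(T) = 0.9600 * 1.0000000000 * 0.0394337176 * 0.5000000000 = 0.018928

Answer: Vega = 0.018928


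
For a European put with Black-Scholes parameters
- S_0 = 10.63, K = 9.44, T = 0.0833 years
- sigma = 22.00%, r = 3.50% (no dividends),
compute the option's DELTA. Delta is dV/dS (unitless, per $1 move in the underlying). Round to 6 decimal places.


d1 = 1.9474598371; d2 = 1.8839640105
phi(d1) = 0.0598904367; exp(-qT) = 1.0000000000; exp(-rT) = 0.9970887459
N(-d1) = 0.0257398152
Delta = -exp(-qT) * N(-d1) = -1.0000000000 * 0.0257398152 = -0.025740

Answer: Delta = -0.025740


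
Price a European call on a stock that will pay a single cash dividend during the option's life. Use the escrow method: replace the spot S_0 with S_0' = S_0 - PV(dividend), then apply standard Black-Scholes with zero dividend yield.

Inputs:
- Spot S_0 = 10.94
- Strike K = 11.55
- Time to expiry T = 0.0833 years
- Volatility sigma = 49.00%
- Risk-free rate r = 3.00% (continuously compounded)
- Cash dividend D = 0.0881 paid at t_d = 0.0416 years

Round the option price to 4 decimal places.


PV(D) = D * exp(-r * t_d) = 0.0881 * 0.99875278 = 0.08799012
S_0' = S_0 - PV(D) = 10.9400 - 0.08799012 = 10.85200988
d1 = (ln(S_0'/K) + (r + sigma^2/2)*T) / (sigma*sqrt(T)) = -0.35239059
d2 = d1 - sigma*sqrt(T) = -0.49381312
exp(-rT) = 0.99750412
N(d1) = 0.36227268; N(d2) = 0.31071908
C = S_0' * N(d1) - K * exp(-rT) * N(d2) = 10.85200988 * 0.36227268 - 11.5500 * 0.99750412 * 0.31071908 = 0.3515

Answer: Price = 0.3515


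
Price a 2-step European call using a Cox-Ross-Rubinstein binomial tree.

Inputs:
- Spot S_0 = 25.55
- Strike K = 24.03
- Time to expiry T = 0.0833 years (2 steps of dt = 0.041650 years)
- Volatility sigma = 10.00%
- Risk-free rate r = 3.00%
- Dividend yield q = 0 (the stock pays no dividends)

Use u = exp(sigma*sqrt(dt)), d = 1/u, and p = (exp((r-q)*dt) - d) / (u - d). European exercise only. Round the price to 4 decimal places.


Answer: Price = V(0,0) = 1.5800

Derivation:
dt = T/N = 0.041650
u = exp(sigma*sqrt(dt)) = 1.020618; d = 1/u = 0.979799
p = (exp((r-q)*dt) - d) / (u - d) = 0.525528
Discount per step: exp(-r*dt) = 0.998751
Stock lattice S(k, i) with i counting down-moves:
  k=0: S(0,0) = 25.5500
  k=1: S(1,0) = 26.0768; S(1,1) = 25.0339
  k=2: S(2,0) = 26.6144; S(2,1) = 25.5500; S(2,2) = 24.5281
Terminal payoffs V(N, i) = max(S_T - K, 0):
  V(2,0) = 2.584441; V(2,1) = 1.520000; V(2,2) = 0.498131
Backward induction: V(k, i) = exp(-r*dt) * [p * V(k+1, i) + (1-p) * V(k+1, i+1)].
  V(1,0) = exp(-r*dt) * [p*2.584441 + (1-p)*1.520000] = 2.076797
  V(1,1) = exp(-r*dt) * [p*1.520000 + (1-p)*0.498131] = 1.033859
  V(0,0) = exp(-r*dt) * [p*2.076797 + (1-p)*1.033859] = 1.579976


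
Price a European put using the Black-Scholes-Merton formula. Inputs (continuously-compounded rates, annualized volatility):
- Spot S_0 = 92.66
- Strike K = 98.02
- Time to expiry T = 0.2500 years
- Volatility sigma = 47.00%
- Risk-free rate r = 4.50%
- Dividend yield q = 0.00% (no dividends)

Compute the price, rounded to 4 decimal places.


d1 = (ln(S/K) + (r - q + 0.5*sigma^2) * T) / (sigma * sqrt(T)) = -0.07392408
d2 = d1 - sigma * sqrt(T) = -0.30892408
exp(-rT) = 0.98881304; exp(-qT) = 1.00000000
P = K * exp(-rT) * N(-d2) - S_0 * exp(-qT) * N(-d1)
N(-d1) = 0.52946460; N(-d2) = 0.62131036
P = 98.0200 * 0.98881304 * 0.62131036 - 92.6600 * 1.00000000 * 0.52946460 = 11.1594

Answer: Price = 11.1594


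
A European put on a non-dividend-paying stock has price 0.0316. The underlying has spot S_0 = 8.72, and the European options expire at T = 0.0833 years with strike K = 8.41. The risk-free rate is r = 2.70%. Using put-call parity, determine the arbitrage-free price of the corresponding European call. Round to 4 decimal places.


Answer: Call price = 0.3605

Derivation:
Put-call parity: C - P = S_0 * exp(-qT) - K * exp(-rT).
S_0 * exp(-qT) = 8.7200 * 1.00000000 = 8.72000000
K * exp(-rT) = 8.4100 * 0.99775343 = 8.39110632
C = P + S*exp(-qT) - K*exp(-rT)
C = 0.0316 + 8.72000000 - 8.39110632 = 0.3605


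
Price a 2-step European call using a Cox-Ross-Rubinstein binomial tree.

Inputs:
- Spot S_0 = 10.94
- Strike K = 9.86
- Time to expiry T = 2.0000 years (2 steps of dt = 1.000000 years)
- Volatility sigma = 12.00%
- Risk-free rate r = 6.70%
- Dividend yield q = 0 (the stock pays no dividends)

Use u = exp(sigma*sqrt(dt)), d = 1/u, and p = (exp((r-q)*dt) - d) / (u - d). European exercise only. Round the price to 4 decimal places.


Answer: Price = V(0,0) = 2.3807

Derivation:
dt = T/N = 1.000000
u = exp(sigma*sqrt(dt)) = 1.127497; d = 1/u = 0.886920
p = (exp((r-q)*dt) - d) / (u - d) = 0.758075
Discount per step: exp(-r*dt) = 0.935195
Stock lattice S(k, i) with i counting down-moves:
  k=0: S(0,0) = 10.9400
  k=1: S(1,0) = 12.3348; S(1,1) = 9.7029
  k=2: S(2,0) = 13.9075; S(2,1) = 10.9400; S(2,2) = 8.6057
Terminal payoffs V(N, i) = max(S_T - K, 0):
  V(2,0) = 4.047466; V(2,1) = 1.080000; V(2,2) = 0.000000
Backward induction: V(k, i) = exp(-r*dt) * [p * V(k+1, i) + (1-p) * V(k+1, i+1)].
  V(1,0) = exp(-r*dt) * [p*4.047466 + (1-p)*1.080000] = 3.113791
  V(1,1) = exp(-r*dt) * [p*1.080000 + (1-p)*0.000000] = 0.765664
  V(0,0) = exp(-r*dt) * [p*3.113791 + (1-p)*0.765664] = 2.380746


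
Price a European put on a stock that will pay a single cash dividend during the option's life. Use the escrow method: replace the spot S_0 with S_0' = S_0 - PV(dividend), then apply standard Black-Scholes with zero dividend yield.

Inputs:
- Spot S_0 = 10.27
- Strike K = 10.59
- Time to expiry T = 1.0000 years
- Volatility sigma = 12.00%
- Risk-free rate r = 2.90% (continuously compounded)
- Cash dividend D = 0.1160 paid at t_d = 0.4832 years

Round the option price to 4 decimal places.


Answer: Price = 0.5577

Derivation:
PV(D) = D * exp(-r * t_d) = 0.1160 * 0.98608492 = 0.11438585
S_0' = S_0 - PV(D) = 10.2700 - 0.11438585 = 10.15561415
d1 = (ln(S_0'/K) + (r + sigma^2/2)*T) / (sigma*sqrt(T)) = -0.04736241
d2 = d1 - sigma*sqrt(T) = -0.16736241
exp(-rT) = 0.97141646
N(-d1) = 0.51888781; N(-d2) = 0.56645755
P = K * exp(-rT) * N(-d2) - S_0' * N(-d1) = 10.5900 * 0.97141646 * 0.56645755 - 10.15561415 * 0.51888781 = 0.5577


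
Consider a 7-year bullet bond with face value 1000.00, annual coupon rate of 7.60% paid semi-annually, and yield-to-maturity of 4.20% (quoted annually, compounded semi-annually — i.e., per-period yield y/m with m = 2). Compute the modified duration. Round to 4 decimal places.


Answer: Modified duration = 5.5860

Derivation:
Coupon per period c = face * coupon_rate / m = 38.000000
Periods per year m = 2; per-period yield y/m = 0.021000
Number of cashflows N = 14
Cashflows (t years, CF_t, discount factor 1/(1+y/m)^(m*t), PV):
  t = 0.5000: CF_t = 38.000000, DF = 0.979432, PV = 37.218413
  t = 1.0000: CF_t = 38.000000, DF = 0.959287, PV = 36.452902
  t = 1.5000: CF_t = 38.000000, DF = 0.939556, PV = 35.703137
  t = 2.0000: CF_t = 38.000000, DF = 0.920231, PV = 34.968792
  t = 2.5000: CF_t = 38.000000, DF = 0.901304, PV = 34.249551
  t = 3.0000: CF_t = 38.000000, DF = 0.882766, PV = 33.545104
  t = 3.5000: CF_t = 38.000000, DF = 0.864609, PV = 32.855146
  t = 4.0000: CF_t = 38.000000, DF = 0.846826, PV = 32.179379
  t = 4.5000: CF_t = 38.000000, DF = 0.829408, PV = 31.517511
  t = 5.0000: CF_t = 38.000000, DF = 0.812349, PV = 30.869257
  t = 5.5000: CF_t = 38.000000, DF = 0.795640, PV = 30.234336
  t = 6.0000: CF_t = 38.000000, DF = 0.779276, PV = 29.612474
  t = 6.5000: CF_t = 38.000000, DF = 0.763247, PV = 29.003402
  t = 7.0000: CF_t = 1038.000000, DF = 0.747549, PV = 775.955765
Price P = sum_t PV_t = 1204.365171
First compute Macaulay numerator sum_t t * PV_t:
  t * PV_t at t = 0.5000: 18.609207
  t * PV_t at t = 1.0000: 36.452902
  t * PV_t at t = 1.5000: 53.554705
  t * PV_t at t = 2.0000: 69.937584
  t * PV_t at t = 2.5000: 85.623878
  t * PV_t at t = 3.0000: 100.635312
  t * PV_t at t = 3.5000: 114.993011
  t * PV_t at t = 4.0000: 128.717516
  t * PV_t at t = 4.5000: 141.828801
  t * PV_t at t = 5.0000: 154.346285
  t * PV_t at t = 5.5000: 166.288847
  t * PV_t at t = 6.0000: 177.674844
  t * PV_t at t = 6.5000: 188.522116
  t * PV_t at t = 7.0000: 5431.690358
Macaulay duration D = 6868.875366 / 1204.365171 = 5.703316
Modified duration = D / (1 + y/m) = 5.703316 / (1 + 0.021000) = 5.586010


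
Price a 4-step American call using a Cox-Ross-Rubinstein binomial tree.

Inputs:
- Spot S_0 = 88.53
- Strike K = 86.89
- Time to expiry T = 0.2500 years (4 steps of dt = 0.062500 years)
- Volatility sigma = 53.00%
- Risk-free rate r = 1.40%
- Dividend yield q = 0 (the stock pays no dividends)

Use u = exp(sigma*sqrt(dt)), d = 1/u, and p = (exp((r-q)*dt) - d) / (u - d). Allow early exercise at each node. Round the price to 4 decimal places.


Answer: Price = V(0,0) = 9.9606

Derivation:
dt = T/N = 0.062500
u = exp(sigma*sqrt(dt)) = 1.141679; d = 1/u = 0.875903
p = (exp((r-q)*dt) - d) / (u - d) = 0.470217
Discount per step: exp(-r*dt) = 0.999125
Stock lattice S(k, i) with i counting down-moves:
  k=0: S(0,0) = 88.5300
  k=1: S(1,0) = 101.0728; S(1,1) = 77.5437
  k=2: S(2,0) = 115.3927; S(2,1) = 88.5300; S(2,2) = 67.9207
  k=3: S(3,0) = 131.7415; S(3,1) = 101.0728; S(3,2) = 77.5437; S(3,3) = 59.4920
  k=4: S(4,0) = 150.4065; S(4,1) = 115.3927; S(4,2) = 88.5300; S(4,3) = 67.9207; S(4,4) = 52.1092
Terminal payoffs V(N, i) = max(S_T - K, 0):
  V(4,0) = 63.516477; V(4,1) = 28.502744; V(4,2) = 1.640000; V(4,3) = 0.000000; V(4,4) = 0.000000
Backward induction: V(k, i) = exp(-r*dt) * [p * V(k+1, i) + (1-p) * V(k+1, i+1)]; then take max(V_cont, immediate exercise) for American.
  V(3,0) = exp(-r*dt) * [p*63.516477 + (1-p)*28.502744] = 44.927470; exercise = 44.851475; V(3,0) = max -> 44.927470
  V(3,1) = exp(-r*dt) * [p*28.502744 + (1-p)*1.640000] = 14.258839; exercise = 14.182843; V(3,1) = max -> 14.258839
  V(3,2) = exp(-r*dt) * [p*1.640000 + (1-p)*0.000000] = 0.770482; exercise = 0.000000; V(3,2) = max -> 0.770482
  V(3,3) = exp(-r*dt) * [p*0.000000 + (1-p)*0.000000] = 0.000000; exercise = 0.000000; V(3,3) = max -> 0.000000
  V(2,0) = exp(-r*dt) * [p*44.927470 + (1-p)*14.258839] = 28.654669; exercise = 28.502744; V(2,0) = max -> 28.654669
  V(2,1) = exp(-r*dt) * [p*14.258839 + (1-p)*0.770482] = 7.106716; exercise = 1.640000; V(2,1) = max -> 7.106716
  V(2,2) = exp(-r*dt) * [p*0.770482 + (1-p)*0.000000] = 0.361977; exercise = 0.000000; V(2,2) = max -> 0.361977
  V(1,0) = exp(-r*dt) * [p*28.654669 + (1-p)*7.106716] = 17.223854; exercise = 14.182843; V(1,0) = max -> 17.223854
  V(1,1) = exp(-r*dt) * [p*7.106716 + (1-p)*0.361977] = 3.530378; exercise = 0.000000; V(1,1) = max -> 3.530378
  V(0,0) = exp(-r*dt) * [p*17.223854 + (1-p)*3.530378] = 9.960565; exercise = 1.640000; V(0,0) = max -> 9.960565


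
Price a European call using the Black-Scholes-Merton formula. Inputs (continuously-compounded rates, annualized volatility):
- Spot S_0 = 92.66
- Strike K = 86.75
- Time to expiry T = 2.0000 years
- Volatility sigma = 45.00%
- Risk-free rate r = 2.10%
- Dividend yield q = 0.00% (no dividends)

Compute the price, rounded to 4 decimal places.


d1 = (ln(S/K) + (r - q + 0.5*sigma^2) * T) / (sigma * sqrt(T)) = 0.48775670
d2 = d1 - sigma * sqrt(T) = -0.14863941
exp(-rT) = 0.95886978; exp(-qT) = 1.00000000
C = S_0 * exp(-qT) * N(d1) - K * exp(-rT) * N(d2)
N(d1) = 0.68713891; N(d2) = 0.44091909
C = 92.6600 * 1.00000000 * 0.68713891 - 86.7500 * 0.95886978 * 0.44091909 = 26.9938

Answer: Price = 26.9938


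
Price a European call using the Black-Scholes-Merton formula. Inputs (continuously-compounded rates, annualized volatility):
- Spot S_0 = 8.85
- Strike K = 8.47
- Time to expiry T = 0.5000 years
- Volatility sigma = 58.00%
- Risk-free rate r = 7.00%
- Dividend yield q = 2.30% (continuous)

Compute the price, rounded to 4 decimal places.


d1 = (ln(S/K) + (r - q + 0.5*sigma^2) * T) / (sigma * sqrt(T)) = 0.36937052
d2 = d1 - sigma * sqrt(T) = -0.04075142
exp(-rT) = 0.96560542; exp(-qT) = 0.98856587
C = S_0 * exp(-qT) * N(d1) - K * exp(-rT) * N(d2)
N(d1) = 0.64407421; N(d2) = 0.48374704
C = 8.8500 * 0.98856587 * 0.64407421 - 8.4700 * 0.96560542 * 0.48374704 = 1.6785

Answer: Price = 1.6785


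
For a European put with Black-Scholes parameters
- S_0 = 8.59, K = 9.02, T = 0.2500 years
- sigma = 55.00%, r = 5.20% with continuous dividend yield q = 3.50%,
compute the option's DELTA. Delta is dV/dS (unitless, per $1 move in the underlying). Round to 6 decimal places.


d1 = -0.0246658112; d2 = -0.2996658112
phi(d1) = 0.3988209402; exp(-qT) = 0.9912881698; exp(-rT) = 0.9870841350
N(-d1) = 0.5098392373
Delta = -exp(-qT) * N(-d1) = -0.9912881698 * 0.5098392373 = -0.505398

Answer: Delta = -0.505398


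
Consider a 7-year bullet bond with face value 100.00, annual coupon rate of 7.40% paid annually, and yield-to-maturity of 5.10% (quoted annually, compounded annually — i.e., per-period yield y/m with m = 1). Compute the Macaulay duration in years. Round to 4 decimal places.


Coupon per period c = face * coupon_rate / m = 7.400000
Periods per year m = 1; per-period yield y/m = 0.051000
Number of cashflows N = 7
Cashflows (t years, CF_t, discount factor 1/(1+y/m)^(m*t), PV):
  t = 1.0000: CF_t = 7.400000, DF = 0.951475, PV = 7.040913
  t = 2.0000: CF_t = 7.400000, DF = 0.905304, PV = 6.699252
  t = 3.0000: CF_t = 7.400000, DF = 0.861374, PV = 6.374169
  t = 4.0000: CF_t = 7.400000, DF = 0.819576, PV = 6.064861
  t = 5.0000: CF_t = 7.400000, DF = 0.779806, PV = 5.770562
  t = 6.0000: CF_t = 7.400000, DF = 0.741965, PV = 5.490545
  t = 7.0000: CF_t = 107.400000, DF = 0.705961, PV = 75.820260
Price P = sum_t PV_t = 113.260562
Macaulay numerator sum_t t * PV_t:
  t * PV_t at t = 1.0000: 7.040913
  t * PV_t at t = 2.0000: 13.398503
  t * PV_t at t = 3.0000: 19.122507
  t * PV_t at t = 4.0000: 24.259444
  t * PV_t at t = 5.0000: 28.852812
  t * PV_t at t = 6.0000: 32.943268
  t * PV_t at t = 7.0000: 530.741820
Macaulay duration D = (sum_t t * PV_t) / P = 656.359267 / 113.260562 = 5.795126

Answer: Macaulay duration = 5.7951 years


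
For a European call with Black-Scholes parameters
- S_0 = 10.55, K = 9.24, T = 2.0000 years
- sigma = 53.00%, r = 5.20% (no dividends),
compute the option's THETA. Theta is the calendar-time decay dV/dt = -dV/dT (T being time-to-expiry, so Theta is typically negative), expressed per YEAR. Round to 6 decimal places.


Answer: Theta = -0.827725

Derivation:
d1 = 0.6904083535; d2 = -0.0591248345
phi(d1) = 0.3143430478; exp(-qT) = 1.0000000000; exp(-rT) = 0.9012252974
Theta = -S*exp(-qT)*phi(d1)*sigma/(2*sqrt(T)) - r*K*exp(-rT)*N(d2) + q*S*exp(-qT)*N(d1)
N(d1) = 0.7550312875; N(d2) = 0.4764263391; sqrt(T) = 1.4142135624
Term 1 = -10.5500 * 1.0000000000 * 0.3143430478 * 0.5300 / (2 * 1.4142135624) = -0.6214228171
Term 2 = -0.0520 * 9.2400 * 0.9012252974 * 0.4764263391 = -0.2063024816
Term 3 = 0 (no dividend yield, q = 0)
Theta = -0.6214228171 + (-0.2063024816) + (0.0000000000) = -0.827725


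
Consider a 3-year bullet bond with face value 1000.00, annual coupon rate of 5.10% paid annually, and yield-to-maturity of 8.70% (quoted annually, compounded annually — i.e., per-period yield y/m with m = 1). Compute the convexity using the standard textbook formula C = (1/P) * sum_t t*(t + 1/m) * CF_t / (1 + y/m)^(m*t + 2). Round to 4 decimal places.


Coupon per period c = face * coupon_rate / m = 51.000000
Periods per year m = 1; per-period yield y/m = 0.087000
Number of cashflows N = 3
Cashflows (t years, CF_t, discount factor 1/(1+y/m)^(m*t), PV):
  t = 1.0000: CF_t = 51.000000, DF = 0.919963, PV = 46.918123
  t = 2.0000: CF_t = 51.000000, DF = 0.846332, PV = 43.162947
  t = 3.0000: CF_t = 1051.000000, DF = 0.778595, PV = 818.302888
Price P = sum_t PV_t = 908.383958
Convexity numerator sum_t t*(t + 1/m) * CF_t / (1+y/m)^(m*t + 2):
  t = 1.0000: term = 79.416646
  t = 2.0000: term = 219.181175
  t = 3.0000: term = 8310.673903
Convexity = (1/P) * sum = 8609.271723 / 908.383958 = 9.477569

Answer: Convexity = 9.4776


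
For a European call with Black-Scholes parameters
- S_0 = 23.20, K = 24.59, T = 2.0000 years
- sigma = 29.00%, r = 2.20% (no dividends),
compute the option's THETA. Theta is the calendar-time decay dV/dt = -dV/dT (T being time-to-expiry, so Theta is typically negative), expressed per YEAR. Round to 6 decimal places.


d1 = 0.1704674069; d2 = -0.2396545262
phi(d1) = 0.3931877281; exp(-qT) = 1.0000000000; exp(-rT) = 0.9569539575
Theta = -S*exp(-qT)*phi(d1)*sigma/(2*sqrt(T)) - r*K*exp(-rT)*N(d2) + q*S*exp(-qT)*N(d1)
N(d1) = 0.5676787176; N(d2) = 0.4052990452; sqrt(T) = 1.4142135624
Term 1 = -23.2000 * 1.0000000000 * 0.3931877281 * 0.2900 / (2 * 1.4142135624) = -0.9352784844
Term 2 = -0.0220 * 24.5900 * 0.9569539575 * 0.4052990452 = -0.2098204591
Term 3 = 0 (no dividend yield, q = 0)
Theta = -0.9352784844 + (-0.2098204591) + (0.0000000000) = -1.145099

Answer: Theta = -1.145099
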